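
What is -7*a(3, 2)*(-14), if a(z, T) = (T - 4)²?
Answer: 392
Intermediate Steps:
a(z, T) = (-4 + T)²
-7*a(3, 2)*(-14) = -7*(-4 + 2)²*(-14) = -7*(-2)²*(-14) = -7*4*(-14) = -28*(-14) = 392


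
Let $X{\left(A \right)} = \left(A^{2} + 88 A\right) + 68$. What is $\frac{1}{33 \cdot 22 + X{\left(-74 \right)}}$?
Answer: $- \frac{1}{242} \approx -0.0041322$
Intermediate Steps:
$X{\left(A \right)} = 68 + A^{2} + 88 A$
$\frac{1}{33 \cdot 22 + X{\left(-74 \right)}} = \frac{1}{33 \cdot 22 + \left(68 + \left(-74\right)^{2} + 88 \left(-74\right)\right)} = \frac{1}{726 + \left(68 + 5476 - 6512\right)} = \frac{1}{726 - 968} = \frac{1}{-242} = - \frac{1}{242}$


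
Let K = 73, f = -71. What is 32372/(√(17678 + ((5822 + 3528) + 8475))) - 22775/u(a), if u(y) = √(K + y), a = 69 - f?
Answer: -22775*√213/213 + 32372*√35503/35503 ≈ -1388.7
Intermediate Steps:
a = 140 (a = 69 - 1*(-71) = 69 + 71 = 140)
u(y) = √(73 + y)
32372/(√(17678 + ((5822 + 3528) + 8475))) - 22775/u(a) = 32372/(√(17678 + ((5822 + 3528) + 8475))) - 22775/√(73 + 140) = 32372/(√(17678 + (9350 + 8475))) - 22775*√213/213 = 32372/(√(17678 + 17825)) - 22775*√213/213 = 32372/(√35503) - 22775*√213/213 = 32372*(√35503/35503) - 22775*√213/213 = 32372*√35503/35503 - 22775*√213/213 = -22775*√213/213 + 32372*√35503/35503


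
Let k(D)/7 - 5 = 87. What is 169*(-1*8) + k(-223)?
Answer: -708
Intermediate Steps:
k(D) = 644 (k(D) = 35 + 7*87 = 35 + 609 = 644)
169*(-1*8) + k(-223) = 169*(-1*8) + 644 = 169*(-8) + 644 = -1352 + 644 = -708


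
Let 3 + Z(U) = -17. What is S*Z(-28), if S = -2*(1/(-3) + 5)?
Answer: 560/3 ≈ 186.67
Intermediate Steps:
Z(U) = -20 (Z(U) = -3 - 17 = -20)
S = -28/3 (S = -2*(-1/3 + 5) = -2*14/3 = -28/3 ≈ -9.3333)
S*Z(-28) = -28/3*(-20) = 560/3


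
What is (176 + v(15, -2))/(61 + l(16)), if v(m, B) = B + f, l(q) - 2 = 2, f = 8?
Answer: 14/5 ≈ 2.8000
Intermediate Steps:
l(q) = 4 (l(q) = 2 + 2 = 4)
v(m, B) = 8 + B (v(m, B) = B + 8 = 8 + B)
(176 + v(15, -2))/(61 + l(16)) = (176 + (8 - 2))/(61 + 4) = (176 + 6)/65 = 182*(1/65) = 14/5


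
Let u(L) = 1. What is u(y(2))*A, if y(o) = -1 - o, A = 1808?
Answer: 1808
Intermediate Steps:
u(y(2))*A = 1*1808 = 1808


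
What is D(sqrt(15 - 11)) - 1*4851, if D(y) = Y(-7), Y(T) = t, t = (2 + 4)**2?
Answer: -4815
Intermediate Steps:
t = 36 (t = 6**2 = 36)
Y(T) = 36
D(y) = 36
D(sqrt(15 - 11)) - 1*4851 = 36 - 1*4851 = 36 - 4851 = -4815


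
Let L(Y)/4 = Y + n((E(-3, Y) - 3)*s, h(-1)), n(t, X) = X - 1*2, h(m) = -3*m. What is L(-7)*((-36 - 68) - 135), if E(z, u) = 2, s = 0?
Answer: 5736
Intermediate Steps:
n(t, X) = -2 + X (n(t, X) = X - 2 = -2 + X)
L(Y) = 4 + 4*Y (L(Y) = 4*(Y + (-2 - 3*(-1))) = 4*(Y + (-2 + 3)) = 4*(Y + 1) = 4*(1 + Y) = 4 + 4*Y)
L(-7)*((-36 - 68) - 135) = (4 + 4*(-7))*((-36 - 68) - 135) = (4 - 28)*(-104 - 135) = -24*(-239) = 5736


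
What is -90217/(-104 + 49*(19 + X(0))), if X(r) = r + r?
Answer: -90217/827 ≈ -109.09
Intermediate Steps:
X(r) = 2*r
-90217/(-104 + 49*(19 + X(0))) = -90217/(-104 + 49*(19 + 2*0)) = -90217/(-104 + 49*(19 + 0)) = -90217/(-104 + 49*19) = -90217/(-104 + 931) = -90217/827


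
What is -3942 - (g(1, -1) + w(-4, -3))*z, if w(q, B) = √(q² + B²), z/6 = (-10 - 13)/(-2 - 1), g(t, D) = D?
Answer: -4126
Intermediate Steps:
z = 46 (z = 6*((-10 - 13)/(-2 - 1)) = 6*(-23/(-3)) = 6*(-23*(-⅓)) = 6*(23/3) = 46)
w(q, B) = √(B² + q²)
-3942 - (g(1, -1) + w(-4, -3))*z = -3942 - (-1 + √((-3)² + (-4)²))*46 = -3942 - (-1 + √(9 + 16))*46 = -3942 - (-1 + √25)*46 = -3942 - (-1 + 5)*46 = -3942 - 4*46 = -3942 - 1*184 = -3942 - 184 = -4126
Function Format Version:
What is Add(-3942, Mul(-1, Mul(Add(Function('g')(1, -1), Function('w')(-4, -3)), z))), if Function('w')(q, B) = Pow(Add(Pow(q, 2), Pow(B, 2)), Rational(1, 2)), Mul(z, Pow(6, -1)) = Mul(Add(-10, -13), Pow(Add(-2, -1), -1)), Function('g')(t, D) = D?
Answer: -4126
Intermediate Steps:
z = 46 (z = Mul(6, Mul(Add(-10, -13), Pow(Add(-2, -1), -1))) = Mul(6, Mul(-23, Pow(-3, -1))) = Mul(6, Mul(-23, Rational(-1, 3))) = Mul(6, Rational(23, 3)) = 46)
Function('w')(q, B) = Pow(Add(Pow(B, 2), Pow(q, 2)), Rational(1, 2))
Add(-3942, Mul(-1, Mul(Add(Function('g')(1, -1), Function('w')(-4, -3)), z))) = Add(-3942, Mul(-1, Mul(Add(-1, Pow(Add(Pow(-3, 2), Pow(-4, 2)), Rational(1, 2))), 46))) = Add(-3942, Mul(-1, Mul(Add(-1, Pow(Add(9, 16), Rational(1, 2))), 46))) = Add(-3942, Mul(-1, Mul(Add(-1, Pow(25, Rational(1, 2))), 46))) = Add(-3942, Mul(-1, Mul(Add(-1, 5), 46))) = Add(-3942, Mul(-1, Mul(4, 46))) = Add(-3942, Mul(-1, 184)) = Add(-3942, -184) = -4126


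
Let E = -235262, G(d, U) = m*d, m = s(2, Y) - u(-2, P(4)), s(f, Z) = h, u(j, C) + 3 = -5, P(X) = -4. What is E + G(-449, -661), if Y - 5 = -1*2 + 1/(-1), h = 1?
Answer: -239303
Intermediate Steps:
u(j, C) = -8 (u(j, C) = -3 - 5 = -8)
Y = 2 (Y = 5 + (-1*2 + 1/(-1)) = 5 + (-2 - 1) = 5 - 3 = 2)
s(f, Z) = 1
m = 9 (m = 1 - 1*(-8) = 1 + 8 = 9)
G(d, U) = 9*d
E + G(-449, -661) = -235262 + 9*(-449) = -235262 - 4041 = -239303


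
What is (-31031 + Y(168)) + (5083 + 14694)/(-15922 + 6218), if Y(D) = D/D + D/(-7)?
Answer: -301367793/9704 ≈ -31056.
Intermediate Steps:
Y(D) = 1 - D/7 (Y(D) = 1 + D*(-⅐) = 1 - D/7)
(-31031 + Y(168)) + (5083 + 14694)/(-15922 + 6218) = (-31031 + (1 - ⅐*168)) + (5083 + 14694)/(-15922 + 6218) = (-31031 + (1 - 24)) + 19777/(-9704) = (-31031 - 23) + 19777*(-1/9704) = -31054 - 19777/9704 = -301367793/9704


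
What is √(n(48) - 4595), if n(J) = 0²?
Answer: I*√4595 ≈ 67.786*I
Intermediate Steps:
n(J) = 0
√(n(48) - 4595) = √(0 - 4595) = √(-4595) = I*√4595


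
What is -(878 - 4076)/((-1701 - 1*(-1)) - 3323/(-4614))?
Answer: -14755572/7840477 ≈ -1.8820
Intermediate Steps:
-(878 - 4076)/((-1701 - 1*(-1)) - 3323/(-4614)) = -(-3198)/((-1701 + 1) - 3323*(-1/4614)) = -(-3198)/(-1700 + 3323/4614) = -(-3198)/(-7840477/4614) = -(-3198)*(-4614)/7840477 = -1*14755572/7840477 = -14755572/7840477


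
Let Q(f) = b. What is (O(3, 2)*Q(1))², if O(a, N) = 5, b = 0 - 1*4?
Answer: 400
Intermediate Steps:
b = -4 (b = 0 - 4 = -4)
Q(f) = -4
(O(3, 2)*Q(1))² = (5*(-4))² = (-20)² = 400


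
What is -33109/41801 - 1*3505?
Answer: -146545614/41801 ≈ -3505.8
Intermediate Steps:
-33109/41801 - 1*3505 = -33109*1/41801 - 3505 = -33109/41801 - 3505 = -146545614/41801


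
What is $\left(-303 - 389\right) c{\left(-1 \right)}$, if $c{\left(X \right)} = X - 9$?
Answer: $6920$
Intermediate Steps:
$c{\left(X \right)} = -9 + X$
$\left(-303 - 389\right) c{\left(-1 \right)} = \left(-303 - 389\right) \left(-9 - 1\right) = \left(-692\right) \left(-10\right) = 6920$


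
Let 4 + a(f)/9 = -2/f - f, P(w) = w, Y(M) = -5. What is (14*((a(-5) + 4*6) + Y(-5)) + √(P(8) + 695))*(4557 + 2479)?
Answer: 15563632/5 + 7036*√703 ≈ 3.2993e+6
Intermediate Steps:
a(f) = -36 - 18/f - 9*f (a(f) = -36 + 9*(-2/f - f) = -36 + 9*(-f - 2/f) = -36 + (-18/f - 9*f) = -36 - 18/f - 9*f)
(14*((a(-5) + 4*6) + Y(-5)) + √(P(8) + 695))*(4557 + 2479) = (14*(((-36 - 18/(-5) - 9*(-5)) + 4*6) - 5) + √(8 + 695))*(4557 + 2479) = (14*(((-36 - 18*(-⅕) + 45) + 24) - 5) + √703)*7036 = (14*(((-36 + 18/5 + 45) + 24) - 5) + √703)*7036 = (14*((63/5 + 24) - 5) + √703)*7036 = (14*(183/5 - 5) + √703)*7036 = (14*(158/5) + √703)*7036 = (2212/5 + √703)*7036 = 15563632/5 + 7036*√703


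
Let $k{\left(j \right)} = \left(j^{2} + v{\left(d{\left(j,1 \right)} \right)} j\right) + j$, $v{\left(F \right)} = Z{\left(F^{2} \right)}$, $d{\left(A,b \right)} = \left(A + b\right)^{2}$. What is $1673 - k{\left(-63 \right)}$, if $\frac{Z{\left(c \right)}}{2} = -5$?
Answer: $-2863$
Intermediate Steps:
$Z{\left(c \right)} = -10$ ($Z{\left(c \right)} = 2 \left(-5\right) = -10$)
$v{\left(F \right)} = -10$
$k{\left(j \right)} = j^{2} - 9 j$ ($k{\left(j \right)} = \left(j^{2} - 10 j\right) + j = j^{2} - 9 j$)
$1673 - k{\left(-63 \right)} = 1673 - - 63 \left(-9 - 63\right) = 1673 - \left(-63\right) \left(-72\right) = 1673 - 4536 = -2863$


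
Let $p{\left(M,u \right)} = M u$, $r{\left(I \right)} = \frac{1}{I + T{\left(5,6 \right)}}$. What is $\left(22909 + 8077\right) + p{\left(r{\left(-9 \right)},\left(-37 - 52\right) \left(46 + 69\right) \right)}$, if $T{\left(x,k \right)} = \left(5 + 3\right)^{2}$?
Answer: $\frac{338799}{11} \approx 30800.0$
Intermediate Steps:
$T{\left(x,k \right)} = 64$ ($T{\left(x,k \right)} = 8^{2} = 64$)
$r{\left(I \right)} = \frac{1}{64 + I}$ ($r{\left(I \right)} = \frac{1}{I + 64} = \frac{1}{64 + I}$)
$\left(22909 + 8077\right) + p{\left(r{\left(-9 \right)},\left(-37 - 52\right) \left(46 + 69\right) \right)} = \left(22909 + 8077\right) + \frac{\left(-37 - 52\right) \left(46 + 69\right)}{64 - 9} = 30986 + \frac{\left(-89\right) 115}{55} = 30986 + \frac{1}{55} \left(-10235\right) = 30986 - \frac{2047}{11} = \frac{338799}{11}$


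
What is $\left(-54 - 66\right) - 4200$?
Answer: $-4320$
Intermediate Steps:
$\left(-54 - 66\right) - 4200 = -120 - 4200 = -4320$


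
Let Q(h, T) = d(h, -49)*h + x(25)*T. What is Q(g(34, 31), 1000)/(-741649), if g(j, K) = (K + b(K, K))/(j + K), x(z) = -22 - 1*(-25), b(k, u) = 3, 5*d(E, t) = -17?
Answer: -974422/241035925 ≈ -0.0040426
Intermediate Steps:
d(E, t) = -17/5 (d(E, t) = (⅕)*(-17) = -17/5)
x(z) = 3 (x(z) = -22 + 25 = 3)
g(j, K) = (3 + K)/(K + j) (g(j, K) = (K + 3)/(j + K) = (3 + K)/(K + j))
Q(h, T) = 3*T - 17*h/5 (Q(h, T) = -17*h/5 + 3*T = 3*T - 17*h/5)
Q(g(34, 31), 1000)/(-741649) = (3*1000 - 17*(3 + 31)/(5*(31 + 34)))/(-741649) = (3000 - 17*34/(5*65))*(-1/741649) = (3000 - 17*34/325)*(-1/741649) = (3000 - 17/5*34/65)*(-1/741649) = (3000 - 578/325)*(-1/741649) = (974422/325)*(-1/741649) = -974422/241035925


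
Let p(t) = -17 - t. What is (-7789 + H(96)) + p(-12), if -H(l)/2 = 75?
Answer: -7944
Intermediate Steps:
H(l) = -150 (H(l) = -2*75 = -150)
(-7789 + H(96)) + p(-12) = (-7789 - 150) + (-17 - 1*(-12)) = -7939 + (-17 + 12) = -7939 - 5 = -7944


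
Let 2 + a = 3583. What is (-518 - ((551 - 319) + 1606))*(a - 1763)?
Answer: -4283208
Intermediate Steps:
a = 3581 (a = -2 + 3583 = 3581)
(-518 - ((551 - 319) + 1606))*(a - 1763) = (-518 - ((551 - 319) + 1606))*(3581 - 1763) = (-518 - (232 + 1606))*1818 = (-518 - 1*1838)*1818 = (-518 - 1838)*1818 = -2356*1818 = -4283208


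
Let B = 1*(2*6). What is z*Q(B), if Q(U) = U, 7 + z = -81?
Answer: -1056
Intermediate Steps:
z = -88 (z = -7 - 81 = -88)
B = 12 (B = 1*12 = 12)
z*Q(B) = -88*12 = -1056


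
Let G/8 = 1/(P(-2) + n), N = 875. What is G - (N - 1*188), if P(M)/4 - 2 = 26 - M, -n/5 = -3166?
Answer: -5478821/7975 ≈ -687.00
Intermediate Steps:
n = 15830 (n = -5*(-3166) = 15830)
P(M) = 112 - 4*M (P(M) = 8 + 4*(26 - M) = 8 + (104 - 4*M) = 112 - 4*M)
G = 4/7975 (G = 8/((112 - 4*(-2)) + 15830) = 8/((112 + 8) + 15830) = 8/(120 + 15830) = 8/15950 = 8*(1/15950) = 4/7975 ≈ 0.00050157)
G - (N - 1*188) = 4/7975 - (875 - 1*188) = 4/7975 - (875 - 188) = 4/7975 - 1*687 = 4/7975 - 687 = -5478821/7975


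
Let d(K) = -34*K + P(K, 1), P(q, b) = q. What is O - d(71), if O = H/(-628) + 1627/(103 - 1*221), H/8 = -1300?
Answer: 43457779/18526 ≈ 2345.8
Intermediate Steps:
H = -10400 (H = 8*(-1300) = -10400)
O = 51361/18526 (O = -10400/(-628) + 1627/(103 - 1*221) = -10400*(-1/628) + 1627/(103 - 221) = 2600/157 + 1627/(-118) = 2600/157 + 1627*(-1/118) = 2600/157 - 1627/118 = 51361/18526 ≈ 2.7724)
d(K) = -33*K (d(K) = -34*K + K = -33*K)
O - d(71) = 51361/18526 - (-33)*71 = 51361/18526 - 1*(-2343) = 51361/18526 + 2343 = 43457779/18526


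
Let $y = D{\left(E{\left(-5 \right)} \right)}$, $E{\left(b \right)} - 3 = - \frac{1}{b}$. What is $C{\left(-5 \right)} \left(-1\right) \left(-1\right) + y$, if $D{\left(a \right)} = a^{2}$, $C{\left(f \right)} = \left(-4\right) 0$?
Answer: $\frac{256}{25} \approx 10.24$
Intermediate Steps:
$C{\left(f \right)} = 0$
$E{\left(b \right)} = 3 - \frac{1}{b}$
$y = \frac{256}{25}$ ($y = \left(3 - \frac{1}{-5}\right)^{2} = \left(3 - - \frac{1}{5}\right)^{2} = \left(3 + \frac{1}{5}\right)^{2} = \left(\frac{16}{5}\right)^{2} = \frac{256}{25} \approx 10.24$)
$C{\left(-5 \right)} \left(-1\right) \left(-1\right) + y = 0 \left(-1\right) \left(-1\right) + \frac{256}{25} = 0 \left(-1\right) + \frac{256}{25} = 0 + \frac{256}{25} = \frac{256}{25}$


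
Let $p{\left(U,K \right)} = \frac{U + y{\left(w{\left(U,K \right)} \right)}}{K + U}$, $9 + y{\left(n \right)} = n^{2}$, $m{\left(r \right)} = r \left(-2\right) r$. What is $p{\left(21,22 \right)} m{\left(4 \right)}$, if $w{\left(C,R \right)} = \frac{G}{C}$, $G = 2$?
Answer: $- \frac{169472}{18963} \approx -8.937$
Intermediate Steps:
$m{\left(r \right)} = - 2 r^{2}$ ($m{\left(r \right)} = - 2 r r = - 2 r^{2}$)
$w{\left(C,R \right)} = \frac{2}{C}$
$y{\left(n \right)} = -9 + n^{2}$
$p{\left(U,K \right)} = \frac{-9 + U + \frac{4}{U^{2}}}{K + U}$ ($p{\left(U,K \right)} = \frac{U + \left(-9 + \left(\frac{2}{U}\right)^{2}\right)}{K + U} = \frac{U - \left(9 - \frac{4}{U^{2}}\right)}{K + U} = \frac{-9 + U + \frac{4}{U^{2}}}{K + U}$)
$p{\left(21,22 \right)} m{\left(4 \right)} = \frac{4 + 21^{3} - 9 \cdot 21^{2}}{441 \left(22 + 21\right)} \left(- 2 \cdot 4^{2}\right) = \frac{4 + 9261 - 3969}{441 \cdot 43} \left(\left(-2\right) 16\right) = \frac{1}{441} \cdot \frac{1}{43} \left(4 + 9261 - 3969\right) \left(-32\right) = \frac{1}{441} \cdot \frac{1}{43} \cdot 5296 \left(-32\right) = \frac{5296}{18963} \left(-32\right) = - \frac{169472}{18963}$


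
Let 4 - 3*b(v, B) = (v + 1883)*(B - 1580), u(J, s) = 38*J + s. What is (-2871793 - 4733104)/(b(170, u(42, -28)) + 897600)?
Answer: -22814691/2717440 ≈ -8.3957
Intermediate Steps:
u(J, s) = s + 38*J
b(v, B) = 4/3 - (-1580 + B)*(1883 + v)/3 (b(v, B) = 4/3 - (v + 1883)*(B - 1580)/3 = 4/3 - (1883 + v)*(-1580 + B)/3 = 4/3 - (-1580 + B)*(1883 + v)/3)
(-2871793 - 4733104)/(b(170, u(42, -28)) + 897600) = (-2871793 - 4733104)/((2975144/3 - 1883*(-28 + 38*42)/3 + (1580/3)*170 - ⅓*(-28 + 38*42)*170) + 897600) = -7604897/((2975144/3 - 1883*(-28 + 1596)/3 + 268600/3 - ⅓*(-28 + 1596)*170) + 897600) = -7604897/((2975144/3 - 1883/3*1568 + 268600/3 - ⅓*1568*170) + 897600) = -7604897/((2975144/3 - 2952544/3 + 268600/3 - 266560/3) + 897600) = -7604897/(24640/3 + 897600) = -7604897/2717440/3 = -7604897*3/2717440 = -22814691/2717440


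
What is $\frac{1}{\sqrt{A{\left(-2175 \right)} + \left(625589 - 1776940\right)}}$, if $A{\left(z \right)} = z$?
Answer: $- \frac{i \sqrt{1153526}}{1153526} \approx - 0.00093108 i$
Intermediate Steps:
$\frac{1}{\sqrt{A{\left(-2175 \right)} + \left(625589 - 1776940\right)}} = \frac{1}{\sqrt{-2175 + \left(625589 - 1776940\right)}} = \frac{1}{\sqrt{-2175 - 1151351}} = \frac{1}{\sqrt{-1153526}} = \frac{1}{i \sqrt{1153526}} = - \frac{i \sqrt{1153526}}{1153526}$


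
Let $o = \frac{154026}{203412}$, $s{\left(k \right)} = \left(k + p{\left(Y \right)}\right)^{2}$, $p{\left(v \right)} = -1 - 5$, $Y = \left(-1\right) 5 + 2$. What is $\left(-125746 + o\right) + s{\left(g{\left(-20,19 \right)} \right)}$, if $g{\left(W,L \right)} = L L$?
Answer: $\frac{9484329}{33902} \approx 279.76$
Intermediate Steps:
$g{\left(W,L \right)} = L^{2}$
$Y = -3$ ($Y = -5 + 2 = -3$)
$p{\left(v \right)} = -6$ ($p{\left(v \right)} = -1 - 5 = -6$)
$s{\left(k \right)} = \left(-6 + k\right)^{2}$ ($s{\left(k \right)} = \left(k - 6\right)^{2} = \left(-6 + k\right)^{2}$)
$o = \frac{25671}{33902}$ ($o = 154026 \cdot \frac{1}{203412} = \frac{25671}{33902} \approx 0.75721$)
$\left(-125746 + o\right) + s{\left(g{\left(-20,19 \right)} \right)} = \left(-125746 + \frac{25671}{33902}\right) + \left(-6 + 19^{2}\right)^{2} = - \frac{4263015221}{33902} + \left(-6 + 361\right)^{2} = - \frac{4263015221}{33902} + 355^{2} = - \frac{4263015221}{33902} + 126025 = \frac{9484329}{33902}$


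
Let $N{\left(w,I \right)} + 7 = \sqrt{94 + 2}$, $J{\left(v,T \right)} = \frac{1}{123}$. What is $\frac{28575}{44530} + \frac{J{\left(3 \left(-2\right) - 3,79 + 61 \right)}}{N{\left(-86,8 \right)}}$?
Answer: $\frac{33100757}{51485586} + \frac{4 \sqrt{6}}{5781} \approx 0.64461$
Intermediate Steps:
$J{\left(v,T \right)} = \frac{1}{123}$
$N{\left(w,I \right)} = -7 + 4 \sqrt{6}$ ($N{\left(w,I \right)} = -7 + \sqrt{94 + 2} = -7 + \sqrt{96} = -7 + 4 \sqrt{6}$)
$\frac{28575}{44530} + \frac{J{\left(3 \left(-2\right) - 3,79 + 61 \right)}}{N{\left(-86,8 \right)}} = \frac{28575}{44530} + \frac{1}{123 \left(-7 + 4 \sqrt{6}\right)} = 28575 \cdot \frac{1}{44530} + \frac{1}{123 \left(-7 + 4 \sqrt{6}\right)} = \frac{5715}{8906} + \frac{1}{123 \left(-7 + 4 \sqrt{6}\right)}$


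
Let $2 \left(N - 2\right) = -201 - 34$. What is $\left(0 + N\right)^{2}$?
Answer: $\frac{53361}{4} \approx 13340.0$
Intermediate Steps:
$N = - \frac{231}{2}$ ($N = 2 + \frac{-201 - 34}{2} = 2 + \frac{1}{2} \left(-235\right) = 2 - \frac{235}{2} = - \frac{231}{2} \approx -115.5$)
$\left(0 + N\right)^{2} = \left(0 - \frac{231}{2}\right)^{2} = \left(- \frac{231}{2}\right)^{2} = \frac{53361}{4}$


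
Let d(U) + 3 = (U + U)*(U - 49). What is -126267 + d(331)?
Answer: 60414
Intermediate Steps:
d(U) = -3 + 2*U*(-49 + U) (d(U) = -3 + (U + U)*(U - 49) = -3 + (2*U)*(-49 + U) = -3 + 2*U*(-49 + U))
-126267 + d(331) = -126267 + (-3 - 98*331 + 2*331²) = -126267 + (-3 - 32438 + 2*109561) = -126267 + (-3 - 32438 + 219122) = -126267 + 186681 = 60414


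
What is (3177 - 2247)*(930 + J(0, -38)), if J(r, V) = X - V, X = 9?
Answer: 908610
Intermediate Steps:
J(r, V) = 9 - V
(3177 - 2247)*(930 + J(0, -38)) = (3177 - 2247)*(930 + (9 - 1*(-38))) = 930*(930 + (9 + 38)) = 930*(930 + 47) = 930*977 = 908610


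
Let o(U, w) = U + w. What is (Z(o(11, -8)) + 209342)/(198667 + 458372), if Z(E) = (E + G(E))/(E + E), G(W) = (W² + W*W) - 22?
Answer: 1256051/3942234 ≈ 0.31861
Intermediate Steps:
G(W) = -22 + 2*W² (G(W) = (W² + W²) - 22 = 2*W² - 22 = -22 + 2*W²)
Z(E) = (-22 + E + 2*E²)/(2*E) (Z(E) = (E + (-22 + 2*E²))/(E + E) = (-22 + E + 2*E²)/((2*E)) = (-22 + E + 2*E²)*(1/(2*E)) = (-22 + E + 2*E²)/(2*E))
(Z(o(11, -8)) + 209342)/(198667 + 458372) = ((½ + (11 - 8) - 11/(11 - 8)) + 209342)/(198667 + 458372) = ((½ + 3 - 11/3) + 209342)/657039 = ((½ + 3 - 11*⅓) + 209342)*(1/657039) = ((½ + 3 - 11/3) + 209342)*(1/657039) = (-⅙ + 209342)*(1/657039) = (1256051/6)*(1/657039) = 1256051/3942234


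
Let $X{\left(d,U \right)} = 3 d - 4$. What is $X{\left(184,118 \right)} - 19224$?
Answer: $-18676$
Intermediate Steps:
$X{\left(d,U \right)} = -4 + 3 d$
$X{\left(184,118 \right)} - 19224 = \left(-4 + 3 \cdot 184\right) - 19224 = \left(-4 + 552\right) - 19224 = 548 - 19224 = -18676$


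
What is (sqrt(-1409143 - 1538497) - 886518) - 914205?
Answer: -1800723 + 2*I*sqrt(736910) ≈ -1.8007e+6 + 1716.9*I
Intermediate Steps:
(sqrt(-1409143 - 1538497) - 886518) - 914205 = (sqrt(-2947640) - 886518) - 914205 = (2*I*sqrt(736910) - 886518) - 914205 = (-886518 + 2*I*sqrt(736910)) - 914205 = -1800723 + 2*I*sqrt(736910)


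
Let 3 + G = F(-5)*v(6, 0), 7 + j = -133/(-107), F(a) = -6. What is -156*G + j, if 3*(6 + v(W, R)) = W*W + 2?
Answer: 717140/107 ≈ 6702.2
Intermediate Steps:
v(W, R) = -16/3 + W²/3 (v(W, R) = -6 + (W*W + 2)/3 = -6 + (W² + 2)/3 = -6 + (2 + W²)/3 = -6 + (⅔ + W²/3) = -16/3 + W²/3)
j = -616/107 (j = -7 - 133/(-107) = -7 - 133*(-1/107) = -7 + 133/107 = -616/107 ≈ -5.7570)
G = -43 (G = -3 - 6*(-16/3 + (⅓)*6²) = -3 - 6*(-16/3 + (⅓)*36) = -3 - 6*(-16/3 + 12) = -3 - 6*20/3 = -3 - 40 = -43)
-156*G + j = -156*(-43) - 616/107 = 6708 - 616/107 = 717140/107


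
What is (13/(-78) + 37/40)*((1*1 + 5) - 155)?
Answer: -13559/120 ≈ -112.99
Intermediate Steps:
(13/(-78) + 37/40)*((1*1 + 5) - 155) = (13*(-1/78) + 37*(1/40))*((1 + 5) - 155) = (-⅙ + 37/40)*(6 - 155) = (91/120)*(-149) = -13559/120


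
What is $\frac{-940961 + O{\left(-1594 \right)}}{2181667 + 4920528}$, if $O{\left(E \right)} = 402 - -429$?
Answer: $- \frac{188026}{1420439} \approx -0.13237$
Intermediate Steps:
$O{\left(E \right)} = 831$ ($O{\left(E \right)} = 402 + 429 = 831$)
$\frac{-940961 + O{\left(-1594 \right)}}{2181667 + 4920528} = \frac{-940961 + 831}{2181667 + 4920528} = - \frac{940130}{7102195} = \left(-940130\right) \frac{1}{7102195} = - \frac{188026}{1420439}$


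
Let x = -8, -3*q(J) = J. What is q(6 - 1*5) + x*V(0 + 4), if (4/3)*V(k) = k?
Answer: -73/3 ≈ -24.333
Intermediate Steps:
q(J) = -J/3
V(k) = 3*k/4
q(6 - 1*5) + x*V(0 + 4) = -(6 - 1*5)/3 - 6*(0 + 4) = -(6 - 5)/3 - 6*4 = -⅓*1 - 8*3 = -⅓ - 24 = -73/3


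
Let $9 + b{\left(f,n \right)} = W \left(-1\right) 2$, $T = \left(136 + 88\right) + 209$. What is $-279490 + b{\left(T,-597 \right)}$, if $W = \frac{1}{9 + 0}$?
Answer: $- \frac{2515493}{9} \approx -2.795 \cdot 10^{5}$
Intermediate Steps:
$W = \frac{1}{9} \approx 0.11111$
$T = 433$ ($T = 224 + 209 = 433$)
$b{\left(f,n \right)} = - \frac{83}{9}$ ($b{\left(f,n \right)} = -9 + \frac{1}{9} \left(-1\right) 2 = -9 - \frac{2}{9} = - \frac{83}{9}$)
$-279490 + b{\left(T,-597 \right)} = -279490 - \frac{83}{9} = - \frac{2515493}{9}$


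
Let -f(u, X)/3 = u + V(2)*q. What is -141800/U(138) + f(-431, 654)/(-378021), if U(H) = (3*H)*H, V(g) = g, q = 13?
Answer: -4472732765/1799757981 ≈ -2.4852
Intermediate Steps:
f(u, X) = -78 - 3*u (f(u, X) = -3*(u + 2*13) = -3*(u + 26) = -3*(26 + u) = -78 - 3*u)
U(H) = 3*H²
-141800/U(138) + f(-431, 654)/(-378021) = -141800/(3*138²) + (-78 - 3*(-431))/(-378021) = -141800/(3*19044) + (-78 + 1293)*(-1/378021) = -141800/57132 + 1215*(-1/378021) = -141800*1/57132 - 405/126007 = -35450/14283 - 405/126007 = -4472732765/1799757981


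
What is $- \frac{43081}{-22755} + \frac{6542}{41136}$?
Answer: $\frac{320173871}{156008280} \approx 2.0523$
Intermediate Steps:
$- \frac{43081}{-22755} + \frac{6542}{41136} = \left(-43081\right) \left(- \frac{1}{22755}\right) + 6542 \cdot \frac{1}{41136} = \frac{43081}{22755} + \frac{3271}{20568} = \frac{320173871}{156008280}$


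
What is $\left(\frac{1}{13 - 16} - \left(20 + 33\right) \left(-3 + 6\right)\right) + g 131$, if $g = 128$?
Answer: $\frac{49826}{3} \approx 16609.0$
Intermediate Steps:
$\left(\frac{1}{13 - 16} - \left(20 + 33\right) \left(-3 + 6\right)\right) + g 131 = \left(\frac{1}{13 - 16} - \left(20 + 33\right) \left(-3 + 6\right)\right) + 128 \cdot 131 = \left(\frac{1}{-3} - 53 \cdot 3\right) + 16768 = \left(- \frac{1}{3} - 159\right) + 16768 = - \frac{478}{3} + 16768 = \frac{49826}{3}$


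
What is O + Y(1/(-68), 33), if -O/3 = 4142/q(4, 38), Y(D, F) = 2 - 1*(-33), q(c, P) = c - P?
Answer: 6808/17 ≈ 400.47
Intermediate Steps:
Y(D, F) = 35 (Y(D, F) = 2 + 33 = 35)
O = 6213/17 (O = -12426/(4 - 1*38) = -12426/(4 - 38) = -12426/(-34) = -12426*(-1)/34 = -3*(-2071/17) = 6213/17 ≈ 365.47)
O + Y(1/(-68), 33) = 6213/17 + 35 = 6808/17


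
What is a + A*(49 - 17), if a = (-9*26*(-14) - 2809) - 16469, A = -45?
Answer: -17442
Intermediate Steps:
a = -16002 (a = (-234*(-14) - 2809) - 16469 = (3276 - 2809) - 16469 = 467 - 16469 = -16002)
a + A*(49 - 17) = -16002 - 45*(49 - 17) = -16002 - 45*32 = -16002 - 1440 = -17442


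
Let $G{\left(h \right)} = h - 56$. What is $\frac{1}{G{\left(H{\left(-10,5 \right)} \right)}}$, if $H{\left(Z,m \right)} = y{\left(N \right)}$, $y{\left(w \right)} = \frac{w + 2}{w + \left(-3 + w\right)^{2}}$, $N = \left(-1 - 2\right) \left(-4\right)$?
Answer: $- \frac{93}{5194} \approx -0.017905$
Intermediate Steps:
$N = 12$ ($N = \left(-3\right) \left(-4\right) = 12$)
$y{\left(w \right)} = \frac{2 + w}{w + \left(-3 + w\right)^{2}}$
$H{\left(Z,m \right)} = \frac{14}{93}$ ($H{\left(Z,m \right)} = \frac{2 + 12}{12 + \left(-3 + 12\right)^{2}} = \frac{1}{12 + 9^{2}} \cdot 14 = \frac{1}{12 + 81} \cdot 14 = \frac{1}{93} \cdot 14 = \frac{14}{93}$)
$G{\left(h \right)} = -56 + h$
$\frac{1}{G{\left(H{\left(-10,5 \right)} \right)}} = \frac{1}{-56 + \frac{14}{93}} = \frac{1}{- \frac{5194}{93}} = - \frac{93}{5194}$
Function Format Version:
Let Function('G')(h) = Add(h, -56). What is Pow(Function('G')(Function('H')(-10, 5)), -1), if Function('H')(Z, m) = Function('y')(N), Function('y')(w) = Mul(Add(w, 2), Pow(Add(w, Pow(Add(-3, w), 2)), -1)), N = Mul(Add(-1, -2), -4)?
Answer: Rational(-93, 5194) ≈ -0.017905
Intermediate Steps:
N = 12 (N = Mul(-3, -4) = 12)
Function('y')(w) = Mul(Pow(Add(w, Pow(Add(-3, w), 2)), -1), Add(2, w)) (Function('y')(w) = Mul(Add(2, w), Pow(Add(w, Pow(Add(-3, w), 2)), -1)) = Mul(Pow(Add(w, Pow(Add(-3, w), 2)), -1), Add(2, w)))
Function('H')(Z, m) = Rational(14, 93) (Function('H')(Z, m) = Mul(Pow(Add(12, Pow(Add(-3, 12), 2)), -1), Add(2, 12)) = Mul(Pow(Add(12, Pow(9, 2)), -1), 14) = Mul(Pow(Add(12, 81), -1), 14) = Mul(Pow(93, -1), 14) = Mul(Rational(1, 93), 14) = Rational(14, 93))
Function('G')(h) = Add(-56, h)
Pow(Function('G')(Function('H')(-10, 5)), -1) = Pow(Add(-56, Rational(14, 93)), -1) = Pow(Rational(-5194, 93), -1) = Rational(-93, 5194)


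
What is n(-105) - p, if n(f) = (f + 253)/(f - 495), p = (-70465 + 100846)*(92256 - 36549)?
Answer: -253865155087/150 ≈ -1.6924e+9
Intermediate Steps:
p = 1692434367 (p = 30381*55707 = 1692434367)
n(f) = (253 + f)/(-495 + f)
n(-105) - p = (253 - 105)/(-495 - 105) - 1*1692434367 = 148/(-600) - 1692434367 = -1/600*148 - 1692434367 = -37/150 - 1692434367 = -253865155087/150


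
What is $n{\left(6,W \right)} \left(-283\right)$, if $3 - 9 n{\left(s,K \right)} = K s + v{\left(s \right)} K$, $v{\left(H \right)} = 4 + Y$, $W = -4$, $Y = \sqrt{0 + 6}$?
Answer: $- \frac{12169}{9} - \frac{1132 \sqrt{6}}{9} \approx -1660.2$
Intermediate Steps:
$Y = \sqrt{6} \approx 2.4495$
$v{\left(H \right)} = 4 + \sqrt{6}$
$n{\left(s,K \right)} = \frac{1}{3} - \frac{K s}{9} - \frac{K \left(4 + \sqrt{6}\right)}{9}$ ($n{\left(s,K \right)} = \frac{1}{3} - \frac{K s + \left(4 + \sqrt{6}\right) K}{9} = \frac{1}{3} - \frac{K s + K \left(4 + \sqrt{6}\right)}{9} = \frac{1}{3} - \left(\frac{K s}{9} + \frac{K \left(4 + \sqrt{6}\right)}{9}\right) = \frac{1}{3} - \frac{K s}{9} - \frac{K \left(4 + \sqrt{6}\right)}{9}$)
$n{\left(6,W \right)} \left(-283\right) = \left(\frac{1}{3} - \left(- \frac{4}{9}\right) 6 - - \frac{4 \left(4 + \sqrt{6}\right)}{9}\right) \left(-283\right) = \left(\frac{1}{3} + \frac{8}{3} + \left(\frac{16}{9} + \frac{4 \sqrt{6}}{9}\right)\right) \left(-283\right) = \left(\frac{43}{9} + \frac{4 \sqrt{6}}{9}\right) \left(-283\right) = - \frac{12169}{9} - \frac{1132 \sqrt{6}}{9}$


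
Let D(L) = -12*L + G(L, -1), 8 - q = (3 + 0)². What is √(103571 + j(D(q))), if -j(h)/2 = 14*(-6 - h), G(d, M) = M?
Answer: √104047 ≈ 322.56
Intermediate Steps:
q = -1 (q = 8 - (3 + 0)² = 8 - 1*3² = 8 - 1*9 = 8 - 9 = -1)
D(L) = -1 - 12*L (D(L) = -12*L - 1 = -1 - 12*L)
j(h) = 168 + 28*h (j(h) = -28*(-6 - h) = -2*(-84 - 14*h) = 168 + 28*h)
√(103571 + j(D(q))) = √(103571 + (168 + 28*(-1 - 12*(-1)))) = √(103571 + (168 + 28*(-1 + 12))) = √(103571 + (168 + 28*11)) = √(103571 + (168 + 308)) = √(103571 + 476) = √104047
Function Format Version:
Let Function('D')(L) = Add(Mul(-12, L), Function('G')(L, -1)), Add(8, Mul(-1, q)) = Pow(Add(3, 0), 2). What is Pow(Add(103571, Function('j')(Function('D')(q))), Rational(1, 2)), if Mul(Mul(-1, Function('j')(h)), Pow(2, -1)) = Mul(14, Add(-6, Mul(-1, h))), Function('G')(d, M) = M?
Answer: Pow(104047, Rational(1, 2)) ≈ 322.56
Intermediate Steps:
q = -1 (q = Add(8, Mul(-1, Pow(Add(3, 0), 2))) = Add(8, Mul(-1, Pow(3, 2))) = Add(8, Mul(-1, 9)) = Add(8, -9) = -1)
Function('D')(L) = Add(-1, Mul(-12, L)) (Function('D')(L) = Add(Mul(-12, L), -1) = Add(-1, Mul(-12, L)))
Function('j')(h) = Add(168, Mul(28, h)) (Function('j')(h) = Mul(-2, Mul(14, Add(-6, Mul(-1, h)))) = Mul(-2, Add(-84, Mul(-14, h))) = Add(168, Mul(28, h)))
Pow(Add(103571, Function('j')(Function('D')(q))), Rational(1, 2)) = Pow(Add(103571, Add(168, Mul(28, Add(-1, Mul(-12, -1))))), Rational(1, 2)) = Pow(Add(103571, Add(168, Mul(28, Add(-1, 12)))), Rational(1, 2)) = Pow(Add(103571, Add(168, Mul(28, 11))), Rational(1, 2)) = Pow(Add(103571, Add(168, 308)), Rational(1, 2)) = Pow(Add(103571, 476), Rational(1, 2)) = Pow(104047, Rational(1, 2))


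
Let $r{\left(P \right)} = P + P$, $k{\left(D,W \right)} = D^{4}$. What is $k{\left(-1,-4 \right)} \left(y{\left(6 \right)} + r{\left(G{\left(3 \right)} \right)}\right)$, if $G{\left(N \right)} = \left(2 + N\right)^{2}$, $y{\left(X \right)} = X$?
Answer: $56$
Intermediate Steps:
$r{\left(P \right)} = 2 P$
$k{\left(-1,-4 \right)} \left(y{\left(6 \right)} + r{\left(G{\left(3 \right)} \right)}\right) = \left(-1\right)^{4} \left(6 + 2 \left(2 + 3\right)^{2}\right) = 1 \left(6 + 2 \cdot 5^{2}\right) = 1 \left(6 + 2 \cdot 25\right) = 1 \left(6 + 50\right) = 1 \cdot 56 = 56$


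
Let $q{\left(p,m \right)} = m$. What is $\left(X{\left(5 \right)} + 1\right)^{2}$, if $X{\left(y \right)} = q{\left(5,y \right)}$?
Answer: $36$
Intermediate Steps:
$X{\left(y \right)} = y$
$\left(X{\left(5 \right)} + 1\right)^{2} = \left(5 + 1\right)^{2} = 6^{2} = 36$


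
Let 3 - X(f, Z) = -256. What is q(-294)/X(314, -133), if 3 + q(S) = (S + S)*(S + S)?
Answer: 345741/259 ≈ 1334.9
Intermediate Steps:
X(f, Z) = 259 (X(f, Z) = 3 - 1*(-256) = 3 + 256 = 259)
q(S) = -3 + 4*S² (q(S) = -3 + (S + S)*(S + S) = -3 + (2*S)*(2*S) = -3 + 4*S²)
q(-294)/X(314, -133) = (-3 + 4*(-294)²)/259 = (-3 + 4*86436)*(1/259) = (-3 + 345744)*(1/259) = 345741*(1/259) = 345741/259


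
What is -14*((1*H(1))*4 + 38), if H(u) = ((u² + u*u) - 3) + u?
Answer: -532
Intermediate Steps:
H(u) = -3 + u + 2*u² (H(u) = ((u² + u²) - 3) + u = (2*u² - 3) + u = (-3 + 2*u²) + u = -3 + u + 2*u²)
-14*((1*H(1))*4 + 38) = -14*((1*(-3 + 1 + 2*1²))*4 + 38) = -14*((1*(-3 + 1 + 2*1))*4 + 38) = -14*((1*(-3 + 1 + 2))*4 + 38) = -14*((1*0)*4 + 38) = -14*(0*4 + 38) = -14*(0 + 38) = -14*38 = -532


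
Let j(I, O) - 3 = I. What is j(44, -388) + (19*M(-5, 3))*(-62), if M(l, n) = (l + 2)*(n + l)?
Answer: -7021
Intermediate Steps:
M(l, n) = (2 + l)*(l + n)
j(I, O) = 3 + I
j(44, -388) + (19*M(-5, 3))*(-62) = (3 + 44) + (19*((-5)² + 2*(-5) + 2*3 - 5*3))*(-62) = 47 + (19*(25 - 10 + 6 - 15))*(-62) = 47 + (19*6)*(-62) = 47 + 114*(-62) = 47 - 7068 = -7021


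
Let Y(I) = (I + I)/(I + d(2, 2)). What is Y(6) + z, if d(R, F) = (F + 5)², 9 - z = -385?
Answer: 21682/55 ≈ 394.22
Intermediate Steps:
z = 394 (z = 9 - 1*(-385) = 9 + 385 = 394)
d(R, F) = (5 + F)²
Y(I) = 2*I/(49 + I) (Y(I) = (I + I)/(I + (5 + 2)²) = (2*I)/(I + 7²) = (2*I)/(I + 49) = (2*I)/(49 + I) = 2*I/(49 + I))
Y(6) + z = 2*6/(49 + 6) + 394 = 2*6/55 + 394 = 2*6*(1/55) + 394 = 12/55 + 394 = 21682/55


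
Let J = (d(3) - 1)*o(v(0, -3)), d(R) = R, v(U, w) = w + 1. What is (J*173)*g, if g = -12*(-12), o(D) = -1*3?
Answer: -149472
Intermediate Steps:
v(U, w) = 1 + w
o(D) = -3
g = 144
J = -6 (J = (3 - 1)*(-3) = 2*(-3) = -6)
(J*173)*g = -6*173*144 = -1038*144 = -149472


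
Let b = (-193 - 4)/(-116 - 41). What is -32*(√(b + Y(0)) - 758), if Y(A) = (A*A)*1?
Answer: 24256 - 32*√30929/157 ≈ 24220.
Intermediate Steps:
Y(A) = A² (Y(A) = A²*1 = A²)
b = 197/157 (b = -197/(-157) = -197*(-1/157) = 197/157 ≈ 1.2548)
-32*(√(b + Y(0)) - 758) = -32*(√(197/157 + 0²) - 758) = -32*(√(197/157 + 0) - 758) = -32*(√(197/157) - 758) = -32*(√30929/157 - 758) = -32*(-758 + √30929/157) = 24256 - 32*√30929/157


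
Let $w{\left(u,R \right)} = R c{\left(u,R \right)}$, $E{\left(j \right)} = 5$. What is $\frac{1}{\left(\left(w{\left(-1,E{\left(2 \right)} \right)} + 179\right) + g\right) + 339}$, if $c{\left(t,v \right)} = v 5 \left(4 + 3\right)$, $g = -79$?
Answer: $\frac{1}{1314} \approx 0.00076103$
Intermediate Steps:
$c{\left(t,v \right)} = 35 v$ ($c{\left(t,v \right)} = 5 v 7 = 35 v$)
$w{\left(u,R \right)} = 35 R^{2}$ ($w{\left(u,R \right)} = R 35 R = 35 R^{2}$)
$\frac{1}{\left(\left(w{\left(-1,E{\left(2 \right)} \right)} + 179\right) + g\right) + 339} = \frac{1}{\left(\left(35 \cdot 5^{2} + 179\right) - 79\right) + 339} = \frac{1}{\left(\left(35 \cdot 25 + 179\right) - 79\right) + 339} = \frac{1}{\left(\left(875 + 179\right) - 79\right) + 339} = \frac{1}{\left(1054 - 79\right) + 339} = \frac{1}{975 + 339} = \frac{1}{1314}$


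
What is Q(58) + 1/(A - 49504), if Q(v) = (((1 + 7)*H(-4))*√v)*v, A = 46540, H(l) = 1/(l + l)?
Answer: -1/2964 - 58*√58 ≈ -441.72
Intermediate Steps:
H(l) = 1/(2*l)
Q(v) = -v^(3/2) (Q(v) = (((1 + 7)*((½)/(-4)))*√v)*v = ((8*((½)*(-¼)))*√v)*v = ((8*(-⅛))*√v)*v = (-√v)*v = -v^(3/2))
Q(58) + 1/(A - 49504) = -58^(3/2) + 1/(46540 - 49504) = -58*√58 + 1/(-2964) = -58*√58 - 1/2964 = -1/2964 - 58*√58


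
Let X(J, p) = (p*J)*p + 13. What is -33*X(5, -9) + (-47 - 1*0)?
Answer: -13841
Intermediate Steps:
X(J, p) = 13 + J*p**2 (X(J, p) = (J*p)*p + 13 = J*p**2 + 13 = 13 + J*p**2)
-33*X(5, -9) + (-47 - 1*0) = -33*(13 + 5*(-9)**2) + (-47 - 1*0) = -33*(13 + 5*81) + (-47 + 0) = -33*(13 + 405) - 47 = -33*418 - 47 = -13794 - 47 = -13841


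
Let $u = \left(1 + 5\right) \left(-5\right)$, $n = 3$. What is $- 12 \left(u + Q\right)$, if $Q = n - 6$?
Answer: $396$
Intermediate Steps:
$Q = -3$ ($Q = 3 - 6 = -3$)
$u = -30$ ($u = 6 \left(-5\right) = -30$)
$- 12 \left(u + Q\right) = - 12 \left(-30 - 3\right) = \left(-12\right) \left(-33\right) = 396$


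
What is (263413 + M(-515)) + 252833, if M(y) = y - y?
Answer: 516246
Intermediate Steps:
M(y) = 0
(263413 + M(-515)) + 252833 = (263413 + 0) + 252833 = 263413 + 252833 = 516246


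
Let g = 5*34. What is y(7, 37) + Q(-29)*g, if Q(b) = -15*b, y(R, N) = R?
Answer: 73957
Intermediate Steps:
g = 170
y(7, 37) + Q(-29)*g = 7 - 15*(-29)*170 = 7 + 435*170 = 7 + 73950 = 73957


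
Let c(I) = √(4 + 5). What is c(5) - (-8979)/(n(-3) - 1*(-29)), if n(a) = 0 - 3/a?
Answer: 3023/10 ≈ 302.30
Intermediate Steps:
c(I) = 3 (c(I) = √9 = 3)
n(a) = -3/a
c(5) - (-8979)/(n(-3) - 1*(-29)) = 3 - (-8979)/(-3/(-3) - 1*(-29)) = 3 - (-8979)/(-3*(-⅓) + 29) = 3 - (-8979)/(1 + 29) = 3 - (-8979)/30 = 3 - 73*(-41/10) = 3 + 2993/10 = 3023/10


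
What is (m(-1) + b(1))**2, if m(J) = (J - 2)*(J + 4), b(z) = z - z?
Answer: 81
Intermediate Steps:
b(z) = 0
m(J) = (-2 + J)*(4 + J)
(m(-1) + b(1))**2 = ((-8 + (-1)**2 + 2*(-1)) + 0)**2 = ((-8 + 1 - 2) + 0)**2 = (-9 + 0)**2 = (-9)**2 = 81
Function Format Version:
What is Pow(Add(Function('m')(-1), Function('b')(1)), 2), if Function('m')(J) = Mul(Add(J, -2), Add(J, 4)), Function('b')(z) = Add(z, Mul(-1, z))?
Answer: 81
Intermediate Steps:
Function('b')(z) = 0
Function('m')(J) = Mul(Add(-2, J), Add(4, J))
Pow(Add(Function('m')(-1), Function('b')(1)), 2) = Pow(Add(Add(-8, Pow(-1, 2), Mul(2, -1)), 0), 2) = Pow(Add(Add(-8, 1, -2), 0), 2) = Pow(Add(-9, 0), 2) = Pow(-9, 2) = 81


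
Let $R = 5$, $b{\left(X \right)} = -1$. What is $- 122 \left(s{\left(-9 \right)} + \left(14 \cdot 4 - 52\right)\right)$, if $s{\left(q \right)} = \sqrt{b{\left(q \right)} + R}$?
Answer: $-732$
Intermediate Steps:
$s{\left(q \right)} = 2$ ($s{\left(q \right)} = \sqrt{-1 + 5} = \sqrt{4} = 2$)
$- 122 \left(s{\left(-9 \right)} + \left(14 \cdot 4 - 52\right)\right) = - 122 \left(2 + \left(14 \cdot 4 - 52\right)\right) = - 122 \left(2 + \left(56 - 52\right)\right) = - 122 \left(2 + 4\right) = \left(-122\right) 6 = -732$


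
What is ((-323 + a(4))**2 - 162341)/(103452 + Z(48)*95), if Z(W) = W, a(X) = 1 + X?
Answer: -61217/108012 ≈ -0.56676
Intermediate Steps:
((-323 + a(4))**2 - 162341)/(103452 + Z(48)*95) = ((-323 + (1 + 4))**2 - 162341)/(103452 + 48*95) = ((-323 + 5)**2 - 162341)/(103452 + 4560) = ((-318)**2 - 162341)/108012 = (101124 - 162341)*(1/108012) = -61217*1/108012 = -61217/108012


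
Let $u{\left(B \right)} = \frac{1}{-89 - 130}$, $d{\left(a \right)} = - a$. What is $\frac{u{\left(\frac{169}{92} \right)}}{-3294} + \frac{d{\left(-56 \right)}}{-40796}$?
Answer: $- \frac{1441315}{1051059402} \approx -0.0013713$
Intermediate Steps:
$u{\left(B \right)} = - \frac{1}{219}$ ($u{\left(B \right)} = \frac{1}{-219} = - \frac{1}{219}$)
$\frac{u{\left(\frac{169}{92} \right)}}{-3294} + \frac{d{\left(-56 \right)}}{-40796} = - \frac{1}{219 \left(-3294\right)} + \frac{\left(-1\right) \left(-56\right)}{-40796} = \left(- \frac{1}{219}\right) \left(- \frac{1}{3294}\right) + 56 \left(- \frac{1}{40796}\right) = \frac{1}{721386} - \frac{2}{1457} = - \frac{1441315}{1051059402}$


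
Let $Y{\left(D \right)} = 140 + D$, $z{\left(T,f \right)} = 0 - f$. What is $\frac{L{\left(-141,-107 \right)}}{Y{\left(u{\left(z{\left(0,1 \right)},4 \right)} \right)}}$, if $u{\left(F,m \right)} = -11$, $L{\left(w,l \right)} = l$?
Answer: $- \frac{107}{129} \approx -0.82946$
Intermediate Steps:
$z{\left(T,f \right)} = - f$
$\frac{L{\left(-141,-107 \right)}}{Y{\left(u{\left(z{\left(0,1 \right)},4 \right)} \right)}} = - \frac{107}{140 - 11} = - \frac{107}{129}$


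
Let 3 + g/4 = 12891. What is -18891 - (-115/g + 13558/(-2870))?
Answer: -1397152137887/73977120 ≈ -18886.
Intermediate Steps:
g = 51552 (g = -12 + 4*12891 = -12 + 51564 = 51552)
-18891 - (-115/g + 13558/(-2870)) = -18891 - (-115/51552 + 13558/(-2870)) = -18891 - (-115*1/51552 + 13558*(-1/2870)) = -18891 - (-115/51552 - 6779/1435) = -18891 - 1*(-349636033/73977120) = -18891 + 349636033/73977120 = -1397152137887/73977120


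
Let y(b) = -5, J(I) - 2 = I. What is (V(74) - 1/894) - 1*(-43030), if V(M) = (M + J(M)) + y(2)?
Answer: 38598449/894 ≈ 43175.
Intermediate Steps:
J(I) = 2 + I
V(M) = -3 + 2*M (V(M) = (M + (2 + M)) - 5 = (2 + 2*M) - 5 = -3 + 2*M)
(V(74) - 1/894) - 1*(-43030) = ((-3 + 2*74) - 1/894) - 1*(-43030) = ((-3 + 148) - 1*1/894) + 43030 = (145 - 1/894) + 43030 = 129629/894 + 43030 = 38598449/894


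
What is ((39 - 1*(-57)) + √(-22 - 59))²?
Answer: 9135 + 1728*I ≈ 9135.0 + 1728.0*I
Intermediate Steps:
((39 - 1*(-57)) + √(-22 - 59))² = ((39 + 57) + √(-81))² = (96 + 9*I)²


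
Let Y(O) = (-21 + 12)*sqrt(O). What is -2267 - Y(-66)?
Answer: -2267 + 9*I*sqrt(66) ≈ -2267.0 + 73.116*I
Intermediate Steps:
Y(O) = -9*sqrt(O)
-2267 - Y(-66) = -2267 - (-9)*sqrt(-66) = -2267 - (-9)*I*sqrt(66) = -2267 + 9*I*sqrt(66)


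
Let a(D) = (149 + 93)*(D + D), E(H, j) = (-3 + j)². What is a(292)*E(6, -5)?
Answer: 9044992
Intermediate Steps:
a(D) = 484*D (a(D) = 242*(2*D) = 484*D)
a(292)*E(6, -5) = (484*292)*(-3 - 5)² = 141328*(-8)² = 141328*64 = 9044992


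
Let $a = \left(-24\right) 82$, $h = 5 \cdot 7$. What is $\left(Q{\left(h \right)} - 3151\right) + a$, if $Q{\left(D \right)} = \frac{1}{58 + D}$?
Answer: $- \frac{476066}{93} \approx -5119.0$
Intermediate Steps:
$h = 35$
$a = -1968$
$\left(Q{\left(h \right)} - 3151\right) + a = \left(\frac{1}{58 + 35} - 3151\right) - 1968 = \left(\frac{1}{93} - 3151\right) - 1968 = - \frac{293042}{93} - 1968 = - \frac{476066}{93}$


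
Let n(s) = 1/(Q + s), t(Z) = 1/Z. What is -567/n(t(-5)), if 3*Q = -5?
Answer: 5292/5 ≈ 1058.4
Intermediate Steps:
Q = -5/3 (Q = (1/3)*(-5) = -5/3 ≈ -1.6667)
n(s) = 1/(-5/3 + s)
-567/n(t(-5)) = -567/(3/(-5 + 3/(-5))) = -567/(3/(-5 + 3*(-1/5))) = -567/(3/(-5 - 3/5)) = -567/(3/(-28/5)) = -567/(3*(-5/28)) = -567/(-15/28) = -567*(-28/15) = 5292/5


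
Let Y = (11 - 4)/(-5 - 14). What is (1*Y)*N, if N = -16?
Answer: 112/19 ≈ 5.8947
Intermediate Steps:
Y = -7/19 (Y = 7/(-19) = 7*(-1/19) = -7/19 ≈ -0.36842)
(1*Y)*N = (1*(-7/19))*(-16) = -7/19*(-16) = 112/19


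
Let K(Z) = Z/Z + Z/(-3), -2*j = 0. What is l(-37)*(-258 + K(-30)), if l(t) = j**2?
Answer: 0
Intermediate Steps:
j = 0 (j = -1/2*0 = 0)
l(t) = 0 (l(t) = 0**2 = 0)
K(Z) = 1 - Z/3 (K(Z) = 1 + Z*(-1/3) = 1 - Z/3)
l(-37)*(-258 + K(-30)) = 0*(-258 + (1 - 1/3*(-30))) = 0*(-258 + (1 + 10)) = 0*(-258 + 11) = 0*(-247) = 0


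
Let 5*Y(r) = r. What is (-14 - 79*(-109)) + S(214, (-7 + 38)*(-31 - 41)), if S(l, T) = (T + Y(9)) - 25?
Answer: 31709/5 ≈ 6341.8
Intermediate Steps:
Y(r) = r/5
S(l, T) = -116/5 + T (S(l, T) = (T + (⅕)*9) - 25 = (T + 9/5) - 25 = (9/5 + T) - 25 = -116/5 + T)
(-14 - 79*(-109)) + S(214, (-7 + 38)*(-31 - 41)) = (-14 - 79*(-109)) + (-116/5 + (-7 + 38)*(-31 - 41)) = (-14 + 8611) + (-116/5 + 31*(-72)) = 8597 + (-116/5 - 2232) = 8597 - 11276/5 = 31709/5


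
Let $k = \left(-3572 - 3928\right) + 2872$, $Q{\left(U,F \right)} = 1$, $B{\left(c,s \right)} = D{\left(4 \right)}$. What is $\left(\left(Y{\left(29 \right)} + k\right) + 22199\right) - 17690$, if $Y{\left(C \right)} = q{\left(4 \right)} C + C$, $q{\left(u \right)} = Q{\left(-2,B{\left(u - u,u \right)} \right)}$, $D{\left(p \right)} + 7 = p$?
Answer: $-61$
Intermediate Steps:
$D{\left(p \right)} = -7 + p$
$B{\left(c,s \right)} = -3$ ($B{\left(c,s \right)} = -7 + 4 = -3$)
$q{\left(u \right)} = 1$
$Y{\left(C \right)} = 2 C$ ($Y{\left(C \right)} = 1 C + C = C + C = 2 C$)
$k = -4628$ ($k = -7500 + 2872 = -4628$)
$\left(\left(Y{\left(29 \right)} + k\right) + 22199\right) - 17690 = \left(\left(2 \cdot 29 - 4628\right) + 22199\right) - 17690 = \left(\left(58 - 4628\right) + 22199\right) - 17690 = \left(-4570 + 22199\right) - 17690 = 17629 - 17690 = -61$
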